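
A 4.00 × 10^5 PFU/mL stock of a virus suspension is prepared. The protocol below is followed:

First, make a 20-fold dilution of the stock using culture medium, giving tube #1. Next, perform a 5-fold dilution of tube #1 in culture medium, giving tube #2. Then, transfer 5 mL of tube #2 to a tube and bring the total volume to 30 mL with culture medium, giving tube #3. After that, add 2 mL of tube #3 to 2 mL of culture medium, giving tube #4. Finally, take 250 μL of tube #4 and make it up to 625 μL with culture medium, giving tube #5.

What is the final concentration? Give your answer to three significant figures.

133 PFU/mL

Step 1: 20-fold → factor 20
Step 2: 5-fold → factor 5
Step 3: 5 mL brought to 30 mL → factor 30/5 = 6
Step 4: 2 mL + 2 mL = 4 mL total → factor 4/2 = 2
Step 5: 250 μL brought to 625 μL → factor 625/250 = 2.5
Overall dilution factor = 20 × 5 × 6 × 2 × 2.5 = 3000
Final = 4.00 × 10^5 PFU/mL / 3000 = 133 PFU/mL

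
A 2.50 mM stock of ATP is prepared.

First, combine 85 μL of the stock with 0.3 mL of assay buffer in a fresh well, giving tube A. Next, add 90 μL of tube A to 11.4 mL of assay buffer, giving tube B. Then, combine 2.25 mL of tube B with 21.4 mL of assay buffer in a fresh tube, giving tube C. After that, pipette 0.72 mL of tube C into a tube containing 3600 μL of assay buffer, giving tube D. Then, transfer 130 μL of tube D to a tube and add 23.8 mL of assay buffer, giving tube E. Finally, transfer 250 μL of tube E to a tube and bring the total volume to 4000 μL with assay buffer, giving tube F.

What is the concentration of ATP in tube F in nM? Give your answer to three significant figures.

0.0233 nM

Step 1: 85 μL + 0.3 mL = 385 μL total → factor 385/85 = 4.5294
Step 2: 90 μL + 11.4 mL = 11490 μL total → factor 11490/90 = 127.67
Step 3: 2.25 mL + 21.4 mL = 23.65 mL total → factor 23.65/2.25 = 10.511
Step 4: 0.72 mL + 3600 μL = 4.32 mL total → factor 4.32/0.72 = 6
Step 5: 130 μL + 23.8 mL = 23930 μL total → factor 23930/130 = 184.08
Step 6: 250 μL brought to 4000 μL → factor 4000/250 = 16
Overall dilution factor = 4.5294 × 127.67 × 10.511 × 6 × 184.08 × 16 = 1.0741 × 10^8
Final = 2.50 mM / 1.0741 × 10^8 = 2.328 × 10^-8 mM = 0.0233 nM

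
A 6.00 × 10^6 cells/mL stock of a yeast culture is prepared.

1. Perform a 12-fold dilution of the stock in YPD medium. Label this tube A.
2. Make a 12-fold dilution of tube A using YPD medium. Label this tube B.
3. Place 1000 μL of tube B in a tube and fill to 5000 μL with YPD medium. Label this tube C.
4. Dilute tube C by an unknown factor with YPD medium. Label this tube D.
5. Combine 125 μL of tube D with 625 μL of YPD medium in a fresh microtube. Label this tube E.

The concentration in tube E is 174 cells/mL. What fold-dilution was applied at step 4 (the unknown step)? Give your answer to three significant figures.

Step 1: 12-fold → factor 12
Step 2: 12-fold → factor 12
Step 3: 1000 μL brought to 5000 μL → factor 5000/1000 = 5
Step 4: unknown factor x
Step 5: 125 μL + 625 μL = 750 μL total → factor 750/125 = 6
Product of known-step factors = 4320
Overall factor = 6.00 × 10^6 cells/mL / (174 cells/mL) = 34483
x = 34483 / 4320 = 7.98

7.98-fold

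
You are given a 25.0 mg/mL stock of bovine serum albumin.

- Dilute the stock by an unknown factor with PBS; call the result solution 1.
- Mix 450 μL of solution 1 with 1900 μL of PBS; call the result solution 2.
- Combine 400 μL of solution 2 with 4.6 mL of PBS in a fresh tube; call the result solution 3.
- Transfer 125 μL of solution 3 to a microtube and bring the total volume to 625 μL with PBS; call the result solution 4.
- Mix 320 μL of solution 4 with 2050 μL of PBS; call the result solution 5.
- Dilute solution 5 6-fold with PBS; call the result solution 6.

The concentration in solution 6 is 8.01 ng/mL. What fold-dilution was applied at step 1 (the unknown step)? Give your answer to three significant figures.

Step 1: unknown factor x
Step 2: 450 μL + 1900 μL = 2350 μL total → factor 2350/450 = 5.2222
Step 3: 400 μL + 4.6 mL = 5000 μL total → factor 5000/400 = 12.5
Step 4: 125 μL brought to 625 μL → factor 625/125 = 5
Step 5: 320 μL + 2050 μL = 2370 μL total → factor 2370/320 = 7.4062
Step 6: 6-fold → factor 6
Product of known-step factors = 14504
Overall factor = 25.0 mg/mL / (8.01 ng/mL) = 3.1211 × 10^6
x = 3.1211 × 10^6 / 14504 = 215

215-fold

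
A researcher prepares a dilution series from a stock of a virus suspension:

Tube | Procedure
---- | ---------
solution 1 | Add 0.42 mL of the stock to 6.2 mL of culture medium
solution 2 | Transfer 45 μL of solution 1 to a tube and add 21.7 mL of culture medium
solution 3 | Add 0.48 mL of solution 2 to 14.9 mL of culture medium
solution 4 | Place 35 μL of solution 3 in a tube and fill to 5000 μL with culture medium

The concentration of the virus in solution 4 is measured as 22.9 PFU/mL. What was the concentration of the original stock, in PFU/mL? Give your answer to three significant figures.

7.98 × 10^8 PFU/mL

Step 1: 0.42 mL + 6.2 mL = 6.62 mL total → factor 6.62/0.42 = 15.762
Step 2: 45 μL + 21.7 mL = 21745 μL total → factor 21745/45 = 483.22
Step 3: 0.48 mL + 14.9 mL = 15.38 mL total → factor 15.38/0.48 = 32.042
Step 4: 35 μL brought to 5000 μL → factor 5000/35 = 142.86
Overall dilution factor = 15.762 × 483.22 × 32.042 × 142.86 = 3.4864 × 10^7
Stock = 22.9 PFU/mL × 3.4864 × 10^7 = 7.98 × 10^8 PFU/mL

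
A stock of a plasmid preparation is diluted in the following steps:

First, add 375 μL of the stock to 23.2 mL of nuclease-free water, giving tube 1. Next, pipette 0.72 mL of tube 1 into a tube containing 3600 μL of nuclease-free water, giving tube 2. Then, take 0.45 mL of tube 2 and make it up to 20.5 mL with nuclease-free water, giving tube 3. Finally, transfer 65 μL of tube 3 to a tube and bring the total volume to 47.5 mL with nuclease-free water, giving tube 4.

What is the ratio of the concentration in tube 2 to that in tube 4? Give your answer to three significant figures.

3.33 × 10^4

Step 1: 375 μL + 23.2 mL = 23575 μL total → factor 23575/375 = 62.867
Step 2: 0.72 mL + 3600 μL = 4.32 mL total → factor 4.32/0.72 = 6
Step 3: 0.45 mL brought to 20.5 mL → factor 20.5/0.45 = 45.556
Step 4: 65 μL brought to 47.5 mL → factor 47500/65 = 730.77
Dilution factor to tube 2 = 377.2; to tube 4 = 1.2557 × 10^7
[tube 2]/[tube 4] = (factor to tube 4)/(factor to tube 2) = 1.2557 × 10^7/377.2 = 3.33 × 10^4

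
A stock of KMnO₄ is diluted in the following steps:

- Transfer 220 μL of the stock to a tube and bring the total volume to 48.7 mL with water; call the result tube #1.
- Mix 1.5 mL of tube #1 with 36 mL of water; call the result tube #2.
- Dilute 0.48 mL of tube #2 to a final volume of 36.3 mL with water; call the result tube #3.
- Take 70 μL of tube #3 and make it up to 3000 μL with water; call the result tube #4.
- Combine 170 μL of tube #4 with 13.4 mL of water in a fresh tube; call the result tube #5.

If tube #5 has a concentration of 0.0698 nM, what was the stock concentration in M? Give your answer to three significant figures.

Step 1: 220 μL brought to 48.7 mL → factor 48700/220 = 221.36
Step 2: 1.5 mL + 36 mL = 37.5 mL total → factor 37.5/1.5 = 25
Step 3: 0.48 mL brought to 36.3 mL → factor 36.3/0.48 = 75.625
Step 4: 70 μL brought to 3000 μL → factor 3000/70 = 42.857
Step 5: 170 μL + 13.4 mL = 13570 μL total → factor 13570/170 = 79.824
Overall dilution factor = 221.36 × 25 × 75.625 × 42.857 × 79.824 = 1.4317 × 10^9
Stock = 0.0698 nM × 1.4317 × 10^9 = 9.994 × 10^7 nM = 0.0999 M

0.0999 M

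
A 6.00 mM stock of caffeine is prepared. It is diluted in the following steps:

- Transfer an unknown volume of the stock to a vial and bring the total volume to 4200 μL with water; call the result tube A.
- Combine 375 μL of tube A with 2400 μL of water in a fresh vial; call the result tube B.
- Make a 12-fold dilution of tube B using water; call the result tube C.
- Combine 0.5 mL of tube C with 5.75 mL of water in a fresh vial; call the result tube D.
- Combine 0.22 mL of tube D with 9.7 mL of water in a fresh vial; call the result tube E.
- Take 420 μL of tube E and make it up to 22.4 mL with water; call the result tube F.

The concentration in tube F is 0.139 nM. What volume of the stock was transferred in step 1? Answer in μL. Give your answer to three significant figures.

Step 1: v brought to 4200 μL → factor = 4200 μL/v
Step 2: 375 μL + 2400 μL = 2775 μL total → factor 2775/375 = 7.4
Step 3: 12-fold → factor 12
Step 4: 0.5 mL + 5.75 mL = 6.25 mL total → factor 6.25/0.5 = 12.5
Step 5: 0.22 mL + 9.7 mL = 9.92 mL total → factor 9.92/0.22 = 45.091
Step 6: 420 μL brought to 22.4 mL → factor 22400/420 = 53.333
Product of known-step factors = 2.6694 × 10^6
Overall factor = 6.00 mM / (0.139 nM) = 4.3165 × 10^7
Step-1 factor = 4.3165 × 10^7 / 2.6694 × 10^6 = 16.171
v = 4200 μL / 16.171 = 260 μL

260 μL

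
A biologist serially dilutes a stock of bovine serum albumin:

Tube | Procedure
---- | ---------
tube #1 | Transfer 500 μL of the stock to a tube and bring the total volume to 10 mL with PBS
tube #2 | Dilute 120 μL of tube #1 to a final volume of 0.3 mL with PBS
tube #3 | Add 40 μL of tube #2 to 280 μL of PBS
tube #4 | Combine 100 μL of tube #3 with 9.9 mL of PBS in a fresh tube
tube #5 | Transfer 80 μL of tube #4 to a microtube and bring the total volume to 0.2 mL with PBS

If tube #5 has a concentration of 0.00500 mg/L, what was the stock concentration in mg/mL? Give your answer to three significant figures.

0.500 mg/mL

Step 1: 500 μL brought to 10 mL → factor 10000/500 = 20
Step 2: 120 μL brought to 0.3 mL → factor 300/120 = 2.5
Step 3: 40 μL + 280 μL = 320 μL total → factor 320/40 = 8
Step 4: 100 μL + 9.9 mL = 10000 μL total → factor 10000/100 = 100
Step 5: 80 μL brought to 0.2 mL → factor 200/80 = 2.5
Overall dilution factor = 20 × 2.5 × 8 × 100 × 2.5 = 1 × 10^5
Stock = 0.00500 mg/L × 1 × 10^5 = 500.0 mg/L = 0.500 mg/mL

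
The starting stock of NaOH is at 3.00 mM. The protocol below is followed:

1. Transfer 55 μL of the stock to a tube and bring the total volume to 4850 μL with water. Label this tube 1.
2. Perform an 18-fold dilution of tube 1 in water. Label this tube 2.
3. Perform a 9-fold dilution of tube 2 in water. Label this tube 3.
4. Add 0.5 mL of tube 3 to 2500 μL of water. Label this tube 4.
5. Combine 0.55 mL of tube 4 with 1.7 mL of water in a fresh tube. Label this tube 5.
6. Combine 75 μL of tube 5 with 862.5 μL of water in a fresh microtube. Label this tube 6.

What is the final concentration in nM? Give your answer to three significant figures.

Step 1: 55 μL brought to 4850 μL → factor 4850/55 = 88.182
Step 2: 18-fold → factor 18
Step 3: 9-fold → factor 9
Step 4: 0.5 mL + 2500 μL = 3 mL total → factor 3/0.5 = 6
Step 5: 0.55 mL + 1.7 mL = 2.25 mL total → factor 2.25/0.55 = 4.0909
Step 6: 75 μL + 862.5 μL = 937.5 μL total → factor 937.5/75 = 12.5
Overall dilution factor = 88.182 × 18 × 9 × 6 × 4.0909 × 12.5 = 4.383 × 10^6
Final = 3.00 mM / 4.383 × 10^6 = 6.845 × 10^-7 mM = 0.684 nM

0.684 nM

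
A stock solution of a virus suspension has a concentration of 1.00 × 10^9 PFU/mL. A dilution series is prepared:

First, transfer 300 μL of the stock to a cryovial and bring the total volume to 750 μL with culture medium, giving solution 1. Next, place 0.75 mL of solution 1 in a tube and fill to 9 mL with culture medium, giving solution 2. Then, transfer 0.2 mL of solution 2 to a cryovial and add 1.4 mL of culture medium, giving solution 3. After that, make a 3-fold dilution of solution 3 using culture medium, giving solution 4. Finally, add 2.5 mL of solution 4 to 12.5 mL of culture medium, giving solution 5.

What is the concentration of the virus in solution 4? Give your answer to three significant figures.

1.39 × 10^6 PFU/mL

Step 1: 300 μL brought to 750 μL → factor 750/300 = 2.5
Step 2: 0.75 mL brought to 9 mL → factor 9/0.75 = 12
Step 3: 0.2 mL + 1.4 mL = 1.6 mL total → factor 1.6/0.2 = 8
Step 4: 3-fold → factor 3
Dilution factor through solution 4 = 2.5 × 12 × 8 × 3 = 720
[solution 4] = 1.00 × 10^9 PFU/mL / 720 = 1.39 × 10^6 PFU/mL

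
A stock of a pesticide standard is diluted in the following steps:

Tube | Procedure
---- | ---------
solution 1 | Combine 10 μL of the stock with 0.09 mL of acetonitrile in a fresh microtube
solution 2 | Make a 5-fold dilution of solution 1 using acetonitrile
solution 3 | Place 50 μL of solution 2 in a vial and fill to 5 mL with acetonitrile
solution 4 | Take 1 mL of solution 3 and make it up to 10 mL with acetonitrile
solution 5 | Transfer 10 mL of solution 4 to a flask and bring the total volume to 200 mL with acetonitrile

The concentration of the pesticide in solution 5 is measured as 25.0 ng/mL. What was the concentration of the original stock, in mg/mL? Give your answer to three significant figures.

Step 1: 10 μL + 0.09 mL = 100 μL total → factor 100/10 = 10
Step 2: 5-fold → factor 5
Step 3: 50 μL brought to 5 mL → factor 5000/50 = 100
Step 4: 1 mL brought to 10 mL → factor 10/1 = 10
Step 5: 10 mL brought to 200 mL → factor 200/10 = 20
Overall dilution factor = 10 × 5 × 100 × 10 × 20 = 1 × 10^6
Stock = 25.0 ng/mL × 1 × 10^6 = 2.500 × 10^7 ng/mL = 25.0 mg/mL

25.0 mg/mL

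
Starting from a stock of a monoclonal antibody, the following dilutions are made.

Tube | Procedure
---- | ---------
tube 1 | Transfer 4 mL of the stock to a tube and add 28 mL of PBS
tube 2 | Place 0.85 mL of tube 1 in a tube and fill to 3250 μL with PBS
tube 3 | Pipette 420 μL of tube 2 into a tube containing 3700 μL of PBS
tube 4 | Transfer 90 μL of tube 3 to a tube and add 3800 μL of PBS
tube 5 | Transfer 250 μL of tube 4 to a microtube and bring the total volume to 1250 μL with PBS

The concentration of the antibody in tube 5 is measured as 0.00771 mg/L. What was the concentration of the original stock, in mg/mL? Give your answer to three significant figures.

Step 1: 4 mL + 28 mL = 32 mL total → factor 32/4 = 8
Step 2: 0.85 mL brought to 3250 μL → factor 3.25/0.85 = 3.8235
Step 3: 420 μL + 3700 μL = 4120 μL total → factor 4120/420 = 9.8095
Step 4: 90 μL + 3800 μL = 3890 μL total → factor 3890/90 = 43.222
Step 5: 250 μL brought to 1250 μL → factor 1250/250 = 5
Overall dilution factor = 8 × 3.8235 × 9.8095 × 43.222 × 5 = 64845
Stock = 0.00771 mg/L × 64845 = 500.0 mg/L = 0.500 mg/mL

0.500 mg/mL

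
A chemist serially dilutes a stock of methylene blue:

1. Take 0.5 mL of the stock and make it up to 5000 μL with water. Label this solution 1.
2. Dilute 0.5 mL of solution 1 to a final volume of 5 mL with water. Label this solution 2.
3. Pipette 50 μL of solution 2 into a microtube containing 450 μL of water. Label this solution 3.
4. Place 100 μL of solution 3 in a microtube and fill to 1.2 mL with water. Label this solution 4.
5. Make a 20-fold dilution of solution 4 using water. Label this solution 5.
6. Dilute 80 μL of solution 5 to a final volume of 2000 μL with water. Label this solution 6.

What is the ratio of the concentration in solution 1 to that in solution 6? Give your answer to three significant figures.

6.00 × 10^5

Step 1: 0.5 mL brought to 5000 μL → factor 5/0.5 = 10
Step 2: 0.5 mL brought to 5 mL → factor 5/0.5 = 10
Step 3: 50 μL + 450 μL = 500 μL total → factor 500/50 = 10
Step 4: 100 μL brought to 1.2 mL → factor 1200/100 = 12
Step 5: 20-fold → factor 20
Step 6: 80 μL brought to 2000 μL → factor 2000/80 = 25
Dilution factor to solution 1 = 10; to solution 6 = 6 × 10^6
[solution 1]/[solution 6] = (factor to solution 6)/(factor to solution 1) = 6 × 10^6/10 = 6.00 × 10^5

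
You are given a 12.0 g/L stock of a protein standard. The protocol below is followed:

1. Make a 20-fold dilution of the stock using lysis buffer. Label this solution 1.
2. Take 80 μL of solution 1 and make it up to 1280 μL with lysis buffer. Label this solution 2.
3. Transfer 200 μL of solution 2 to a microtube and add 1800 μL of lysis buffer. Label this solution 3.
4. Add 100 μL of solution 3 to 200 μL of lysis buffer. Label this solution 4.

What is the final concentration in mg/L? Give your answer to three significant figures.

1.25 mg/L

Step 1: 20-fold → factor 20
Step 2: 80 μL brought to 1280 μL → factor 1280/80 = 16
Step 3: 200 μL + 1800 μL = 2000 μL total → factor 2000/200 = 10
Step 4: 100 μL + 200 μL = 300 μL total → factor 300/100 = 3
Overall dilution factor = 20 × 16 × 10 × 3 = 9600
Final = 12.0 g/L / 9600 = 0.001250 g/L = 1.25 mg/L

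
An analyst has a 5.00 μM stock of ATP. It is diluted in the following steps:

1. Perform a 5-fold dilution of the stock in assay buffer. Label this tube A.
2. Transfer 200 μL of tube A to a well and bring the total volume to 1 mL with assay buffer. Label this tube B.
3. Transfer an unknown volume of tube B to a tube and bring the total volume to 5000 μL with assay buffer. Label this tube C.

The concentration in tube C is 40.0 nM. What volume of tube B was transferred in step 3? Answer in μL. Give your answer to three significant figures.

1.00 × 10^3 μL

Step 1: 5-fold → factor 5
Step 2: 200 μL brought to 1 mL → factor 1000/200 = 5
Step 3: v brought to 5000 μL → factor = 5000 μL/v
Product of known-step factors = 25
Overall factor = 5.00 μM / (40.0 nM) = 125
Step-3 factor = 125 / 25 = 5
v = 5000 μL / 5 = 1.00 × 10^3 μL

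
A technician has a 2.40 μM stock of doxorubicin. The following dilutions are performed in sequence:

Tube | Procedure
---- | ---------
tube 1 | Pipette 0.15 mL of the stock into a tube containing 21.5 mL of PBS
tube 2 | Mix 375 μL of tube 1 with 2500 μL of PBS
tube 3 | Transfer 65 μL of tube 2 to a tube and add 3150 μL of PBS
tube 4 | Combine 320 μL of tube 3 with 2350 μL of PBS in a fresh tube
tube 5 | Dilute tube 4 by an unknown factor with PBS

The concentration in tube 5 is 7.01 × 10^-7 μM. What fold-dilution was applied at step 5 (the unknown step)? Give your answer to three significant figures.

Step 1: 0.15 mL + 21.5 mL = 21.65 mL total → factor 21.65/0.15 = 144.33
Step 2: 375 μL + 2500 μL = 2875 μL total → factor 2875/375 = 7.6667
Step 3: 65 μL + 3150 μL = 3215 μL total → factor 3215/65 = 49.462
Step 4: 320 μL + 2350 μL = 2670 μL total → factor 2670/320 = 8.3438
Step 5: unknown factor x
Product of known-step factors = 4.5667 × 10^5
Overall factor = 2.40 μM / (7.01 × 10^-7 μM) = 3.4237 × 10^6
x = 3.4237 × 10^6 / 4.5667 × 10^5 = 7.50

7.50-fold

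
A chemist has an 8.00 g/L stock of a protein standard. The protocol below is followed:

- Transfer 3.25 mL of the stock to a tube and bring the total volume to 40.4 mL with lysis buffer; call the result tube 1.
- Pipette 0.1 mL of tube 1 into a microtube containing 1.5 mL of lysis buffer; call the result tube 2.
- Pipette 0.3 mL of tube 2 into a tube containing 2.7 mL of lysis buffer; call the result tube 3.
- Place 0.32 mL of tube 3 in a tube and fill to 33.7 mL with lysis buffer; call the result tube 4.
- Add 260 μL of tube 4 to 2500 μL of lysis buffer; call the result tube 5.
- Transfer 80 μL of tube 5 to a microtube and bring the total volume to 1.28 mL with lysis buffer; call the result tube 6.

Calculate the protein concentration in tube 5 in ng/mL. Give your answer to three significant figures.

3.60 ng/mL

Step 1: 3.25 mL brought to 40.4 mL → factor 40.4/3.25 = 12.431
Step 2: 0.1 mL + 1.5 mL = 1.6 mL total → factor 1.6/0.1 = 16
Step 3: 0.3 mL + 2.7 mL = 3 mL total → factor 3/0.3 = 10
Step 4: 0.32 mL brought to 33.7 mL → factor 33.7/0.32 = 105.31
Step 5: 260 μL + 2500 μL = 2760 μL total → factor 2760/260 = 10.615
Dilution factor through tube 5 = 12.431 × 16 × 10 × 105.31 × 10.615 = 2.2235 × 10^6
[tube 5] = 8.00 g/L / 2.2235 × 10^6 = 3.598 × 10^-6 g/L = 3.60 ng/mL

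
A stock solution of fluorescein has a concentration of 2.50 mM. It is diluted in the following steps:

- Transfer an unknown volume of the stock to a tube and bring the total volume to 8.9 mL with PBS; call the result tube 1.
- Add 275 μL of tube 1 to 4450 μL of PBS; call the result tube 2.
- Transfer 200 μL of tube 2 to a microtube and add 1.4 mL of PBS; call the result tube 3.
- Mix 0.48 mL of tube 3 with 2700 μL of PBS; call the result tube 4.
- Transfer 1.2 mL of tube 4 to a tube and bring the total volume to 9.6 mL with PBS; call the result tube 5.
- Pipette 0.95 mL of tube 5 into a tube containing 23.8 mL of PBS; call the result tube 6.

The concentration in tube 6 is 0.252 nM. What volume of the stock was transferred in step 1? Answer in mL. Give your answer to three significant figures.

Step 1: v brought to 8.9 mL → factor = 8.9 mL/v
Step 2: 275 μL + 4450 μL = 4725 μL total → factor 4725/275 = 17.182
Step 3: 200 μL + 1.4 mL = 1600 μL total → factor 1600/200 = 8
Step 4: 0.48 mL + 2700 μL = 3.18 mL total → factor 3.18/0.48 = 6.625
Step 5: 1.2 mL brought to 9.6 mL → factor 9.6/1.2 = 8
Step 6: 0.95 mL + 23.8 mL = 24.75 mL total → factor 24.75/0.95 = 26.053
Product of known-step factors = 1.898 × 10^5
Overall factor = 2.50 mM / (0.252 nM) = 9.9206 × 10^6
Step-1 factor = 9.9206 × 10^6 / 1.898 × 10^5 = 52.27
v = 8.9 mL / 52.27 = 0.170 mL

0.170 mL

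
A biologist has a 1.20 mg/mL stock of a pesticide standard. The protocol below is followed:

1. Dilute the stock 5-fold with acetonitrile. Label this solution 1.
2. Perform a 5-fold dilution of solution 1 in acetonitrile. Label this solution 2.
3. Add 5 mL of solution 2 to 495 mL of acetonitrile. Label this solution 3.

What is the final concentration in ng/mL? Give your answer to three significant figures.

480 ng/mL

Step 1: 5-fold → factor 5
Step 2: 5-fold → factor 5
Step 3: 5 mL + 495 mL = 500 mL total → factor 500/5 = 100
Overall dilution factor = 5 × 5 × 100 = 2500
Final = 1.20 mg/mL / 2500 = 0.0004800 mg/mL = 480 ng/mL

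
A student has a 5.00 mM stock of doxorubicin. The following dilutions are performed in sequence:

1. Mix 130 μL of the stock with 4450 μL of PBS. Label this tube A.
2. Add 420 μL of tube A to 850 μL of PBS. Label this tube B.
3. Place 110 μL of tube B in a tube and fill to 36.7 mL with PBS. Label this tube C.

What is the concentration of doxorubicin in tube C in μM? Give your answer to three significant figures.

Step 1: 130 μL + 4450 μL = 4580 μL total → factor 4580/130 = 35.231
Step 2: 420 μL + 850 μL = 1270 μL total → factor 1270/420 = 3.0238
Step 3: 110 μL brought to 36.7 mL → factor 36700/110 = 333.64
Overall dilution factor = 35.231 × 3.0238 × 333.64 = 35543
Final = 5.00 mM / 35543 = 0.0001407 mM = 0.141 μM

0.141 μM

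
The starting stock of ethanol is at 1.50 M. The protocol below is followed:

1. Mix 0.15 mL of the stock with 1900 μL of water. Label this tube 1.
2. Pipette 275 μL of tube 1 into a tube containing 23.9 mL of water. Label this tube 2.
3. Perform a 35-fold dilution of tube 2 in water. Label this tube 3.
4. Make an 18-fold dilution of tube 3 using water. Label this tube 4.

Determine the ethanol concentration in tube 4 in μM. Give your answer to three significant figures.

Step 1: 0.15 mL + 1900 μL = 2.05 mL total → factor 2.05/0.15 = 13.667
Step 2: 275 μL + 23.9 mL = 24175 μL total → factor 24175/275 = 87.909
Step 3: 35-fold → factor 35
Step 4: 18-fold → factor 18
Overall dilution factor = 13.667 × 87.909 × 35 × 18 = 7.569 × 10^5
Final = 1.50 M / 7.569 × 10^5 = 1.982 × 10^-6 M = 1.98 μM

1.98 μM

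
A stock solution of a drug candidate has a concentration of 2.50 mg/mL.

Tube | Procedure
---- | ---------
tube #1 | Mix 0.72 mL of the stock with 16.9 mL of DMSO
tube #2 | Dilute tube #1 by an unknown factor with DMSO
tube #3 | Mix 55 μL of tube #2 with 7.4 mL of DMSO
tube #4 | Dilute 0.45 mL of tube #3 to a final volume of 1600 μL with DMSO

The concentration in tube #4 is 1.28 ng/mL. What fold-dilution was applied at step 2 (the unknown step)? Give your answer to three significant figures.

166-fold

Step 1: 0.72 mL + 16.9 mL = 17.62 mL total → factor 17.62/0.72 = 24.472
Step 2: unknown factor x
Step 3: 55 μL + 7.4 mL = 7455 μL total → factor 7455/55 = 135.55
Step 4: 0.45 mL brought to 1600 μL → factor 1.6/0.45 = 3.5556
Product of known-step factors = 11794
Overall factor = 2.50 mg/mL / (1.28 ng/mL) = 1.9531 × 10^6
x = 1.9531 × 10^6 / 11794 = 166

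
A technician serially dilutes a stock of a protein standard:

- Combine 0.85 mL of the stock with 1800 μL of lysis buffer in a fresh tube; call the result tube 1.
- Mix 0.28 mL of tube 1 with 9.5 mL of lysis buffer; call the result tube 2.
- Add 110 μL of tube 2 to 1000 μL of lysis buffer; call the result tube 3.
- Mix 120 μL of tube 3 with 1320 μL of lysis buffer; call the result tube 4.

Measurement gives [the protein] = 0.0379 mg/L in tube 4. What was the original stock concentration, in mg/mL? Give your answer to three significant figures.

0.500 mg/mL

Step 1: 0.85 mL + 1800 μL = 2.65 mL total → factor 2.65/0.85 = 3.1176
Step 2: 0.28 mL + 9.5 mL = 9.78 mL total → factor 9.78/0.28 = 34.929
Step 3: 110 μL + 1000 μL = 1110 μL total → factor 1110/110 = 10.091
Step 4: 120 μL + 1320 μL = 1440 μL total → factor 1440/120 = 12
Overall dilution factor = 3.1176 × 34.929 × 10.091 × 12 = 13186
Stock = 0.0379 mg/L × 13186 = 499.8 mg/L = 0.500 mg/mL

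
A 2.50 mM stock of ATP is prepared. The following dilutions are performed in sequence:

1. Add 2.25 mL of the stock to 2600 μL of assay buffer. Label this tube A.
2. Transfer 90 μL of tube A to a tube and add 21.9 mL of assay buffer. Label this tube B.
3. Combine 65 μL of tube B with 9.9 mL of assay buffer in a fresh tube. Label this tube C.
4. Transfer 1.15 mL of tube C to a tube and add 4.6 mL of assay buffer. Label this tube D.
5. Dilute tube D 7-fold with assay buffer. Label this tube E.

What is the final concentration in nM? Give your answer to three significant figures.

Step 1: 2.25 mL + 2600 μL = 4.85 mL total → factor 4.85/2.25 = 2.1556
Step 2: 90 μL + 21.9 mL = 21990 μL total → factor 21990/90 = 244.33
Step 3: 65 μL + 9.9 mL = 9965 μL total → factor 9965/65 = 153.31
Step 4: 1.15 mL + 4.6 mL = 5.75 mL total → factor 5.75/1.15 = 5
Step 5: 7-fold → factor 7
Overall dilution factor = 2.1556 × 244.33 × 153.31 × 5 × 7 = 2.826 × 10^6
Final = 2.50 mM / 2.826 × 10^6 = 8.846 × 10^-7 mM = 0.885 nM

0.885 nM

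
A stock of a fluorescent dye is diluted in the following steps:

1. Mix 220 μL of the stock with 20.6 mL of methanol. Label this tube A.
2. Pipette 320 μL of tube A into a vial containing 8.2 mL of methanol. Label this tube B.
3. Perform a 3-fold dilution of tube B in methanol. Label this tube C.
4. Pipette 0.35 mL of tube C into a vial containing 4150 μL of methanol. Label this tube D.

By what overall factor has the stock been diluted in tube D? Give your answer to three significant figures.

Step 1: 220 μL + 20.6 mL = 20820 μL total → factor 20820/220 = 94.636
Step 2: 320 μL + 8.2 mL = 8520 μL total → factor 8520/320 = 26.625
Step 3: 3-fold → factor 3
Step 4: 0.35 mL + 4150 μL = 4.5 mL total → factor 4.5/0.35 = 12.857
Overall dilution factor = 94.636 × 26.625 × 3 × 12.857 = 97188

9.72 × 10^4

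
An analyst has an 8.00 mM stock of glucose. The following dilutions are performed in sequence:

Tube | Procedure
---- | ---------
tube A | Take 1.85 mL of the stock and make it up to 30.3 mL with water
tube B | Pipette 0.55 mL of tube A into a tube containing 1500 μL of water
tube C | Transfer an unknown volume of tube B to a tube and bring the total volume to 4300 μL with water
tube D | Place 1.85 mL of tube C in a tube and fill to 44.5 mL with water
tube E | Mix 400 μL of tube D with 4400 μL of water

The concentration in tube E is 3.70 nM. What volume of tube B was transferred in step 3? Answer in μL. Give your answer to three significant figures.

Step 1: 1.85 mL brought to 30.3 mL → factor 30.3/1.85 = 16.378
Step 2: 0.55 mL + 1500 μL = 2.05 mL total → factor 2.05/0.55 = 3.7273
Step 3: v brought to 4300 μL → factor = 4300 μL/v
Step 4: 1.85 mL brought to 44.5 mL → factor 44.5/1.85 = 24.054
Step 5: 400 μL + 4400 μL = 4800 μL total → factor 4800/400 = 12
Product of known-step factors = 17621
Overall factor = 8.00 mM / (3.70 nM) = 2.1622 × 10^6
Step-3 factor = 2.1622 × 10^6 / 17621 = 122.7
v = 4300 μL / 122.7 = 35.0 μL

35.0 μL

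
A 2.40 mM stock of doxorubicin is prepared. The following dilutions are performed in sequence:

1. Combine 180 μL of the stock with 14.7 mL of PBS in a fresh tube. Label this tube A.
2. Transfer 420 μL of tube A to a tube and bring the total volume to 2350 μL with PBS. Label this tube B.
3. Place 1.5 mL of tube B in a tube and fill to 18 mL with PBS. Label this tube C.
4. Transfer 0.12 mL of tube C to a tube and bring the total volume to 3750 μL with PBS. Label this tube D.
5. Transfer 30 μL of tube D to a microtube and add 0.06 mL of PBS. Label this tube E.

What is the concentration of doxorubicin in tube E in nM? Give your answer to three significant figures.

Step 1: 180 μL + 14.7 mL = 14880 μL total → factor 14880/180 = 82.667
Step 2: 420 μL brought to 2350 μL → factor 2350/420 = 5.5952
Step 3: 1.5 mL brought to 18 mL → factor 18/1.5 = 12
Step 4: 0.12 mL brought to 3750 μL → factor 3.75/0.12 = 31.25
Step 5: 30 μL + 0.06 mL = 90 μL total → factor 90/30 = 3
Overall dilution factor = 82.667 × 5.5952 × 12 × 31.25 × 3 = 5.2036 × 10^5
Final = 2.40 mM / 5.2036 × 10^5 = 4.612 × 10^-6 mM = 4.61 nM

4.61 nM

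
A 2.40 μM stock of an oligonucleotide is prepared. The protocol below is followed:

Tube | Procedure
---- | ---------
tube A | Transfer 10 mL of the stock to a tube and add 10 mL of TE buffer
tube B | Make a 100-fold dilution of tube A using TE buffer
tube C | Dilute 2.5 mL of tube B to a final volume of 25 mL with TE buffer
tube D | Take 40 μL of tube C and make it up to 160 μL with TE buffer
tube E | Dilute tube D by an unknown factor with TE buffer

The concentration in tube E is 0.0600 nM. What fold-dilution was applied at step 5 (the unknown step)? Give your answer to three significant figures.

Step 1: 10 mL + 10 mL = 20 mL total → factor 20/10 = 2
Step 2: 100-fold → factor 100
Step 3: 2.5 mL brought to 25 mL → factor 25/2.5 = 10
Step 4: 40 μL brought to 160 μL → factor 160/40 = 4
Step 5: unknown factor x
Product of known-step factors = 8000
Overall factor = 2.40 μM / (0.0600 nM) = 40000
x = 40000 / 8000 = 5.00

5.00-fold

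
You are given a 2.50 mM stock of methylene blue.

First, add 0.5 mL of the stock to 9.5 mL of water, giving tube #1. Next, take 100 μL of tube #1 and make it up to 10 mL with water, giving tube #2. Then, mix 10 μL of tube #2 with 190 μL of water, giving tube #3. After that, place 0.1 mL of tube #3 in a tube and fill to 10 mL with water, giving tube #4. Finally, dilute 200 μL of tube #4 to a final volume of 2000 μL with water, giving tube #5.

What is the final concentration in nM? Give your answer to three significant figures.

0.0625 nM

Step 1: 0.5 mL + 9.5 mL = 10 mL total → factor 10/0.5 = 20
Step 2: 100 μL brought to 10 mL → factor 10000/100 = 100
Step 3: 10 μL + 190 μL = 200 μL total → factor 200/10 = 20
Step 4: 0.1 mL brought to 10 mL → factor 10/0.1 = 100
Step 5: 200 μL brought to 2000 μL → factor 2000/200 = 10
Overall dilution factor = 20 × 100 × 20 × 100 × 10 = 4 × 10^7
Final = 2.50 mM / 4 × 10^7 = 6.250 × 10^-8 mM = 0.0625 nM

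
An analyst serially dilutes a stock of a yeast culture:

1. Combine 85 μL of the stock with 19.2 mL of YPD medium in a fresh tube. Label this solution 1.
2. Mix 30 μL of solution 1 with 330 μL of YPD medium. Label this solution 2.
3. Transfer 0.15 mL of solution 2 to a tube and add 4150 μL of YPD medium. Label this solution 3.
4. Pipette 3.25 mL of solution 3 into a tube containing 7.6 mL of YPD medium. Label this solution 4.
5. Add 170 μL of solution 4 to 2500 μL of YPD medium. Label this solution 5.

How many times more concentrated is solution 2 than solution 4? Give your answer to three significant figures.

Step 1: 85 μL + 19.2 mL = 19285 μL total → factor 19285/85 = 226.88
Step 2: 30 μL + 330 μL = 360 μL total → factor 360/30 = 12
Step 3: 0.15 mL + 4150 μL = 4.3 mL total → factor 4.3/0.15 = 28.667
Step 4: 3.25 mL + 7.6 mL = 10.85 mL total → factor 10.85/3.25 = 3.3385
Dilution factor to solution 2 = 2722.6; to solution 4 = 2.6056 × 10^5
[solution 2]/[solution 4] = (factor to solution 4)/(factor to solution 2) = 2.6056 × 10^5/2722.6 = 95.7

95.7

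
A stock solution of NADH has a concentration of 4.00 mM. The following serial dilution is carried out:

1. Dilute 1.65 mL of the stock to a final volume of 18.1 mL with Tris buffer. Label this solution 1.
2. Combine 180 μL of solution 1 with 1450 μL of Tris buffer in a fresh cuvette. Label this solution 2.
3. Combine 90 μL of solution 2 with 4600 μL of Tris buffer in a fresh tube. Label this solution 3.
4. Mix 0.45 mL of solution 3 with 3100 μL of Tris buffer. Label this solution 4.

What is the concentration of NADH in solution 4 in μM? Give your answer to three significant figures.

Step 1: 1.65 mL brought to 18.1 mL → factor 18.1/1.65 = 10.97
Step 2: 180 μL + 1450 μL = 1630 μL total → factor 1630/180 = 9.0556
Step 3: 90 μL + 4600 μL = 4690 μL total → factor 4690/90 = 52.111
Step 4: 0.45 mL + 3100 μL = 3.55 mL total → factor 3.55/0.45 = 7.8889
Overall dilution factor = 10.97 × 9.0556 × 52.111 × 7.8889 = 40837
Final = 4.00 mM / 40837 = 9.795 × 10^-5 mM = 0.0979 μM

0.0979 μM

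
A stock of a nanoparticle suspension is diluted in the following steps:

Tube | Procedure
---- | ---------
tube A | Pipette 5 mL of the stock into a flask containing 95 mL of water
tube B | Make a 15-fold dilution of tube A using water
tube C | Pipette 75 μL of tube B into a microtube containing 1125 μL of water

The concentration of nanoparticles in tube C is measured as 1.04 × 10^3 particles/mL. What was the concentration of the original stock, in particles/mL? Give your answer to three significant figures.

Step 1: 5 mL + 95 mL = 100 mL total → factor 100/5 = 20
Step 2: 15-fold → factor 15
Step 3: 75 μL + 1125 μL = 1200 μL total → factor 1200/75 = 16
Overall dilution factor = 20 × 15 × 16 = 4800
Stock = 1.04 × 10^3 particles/mL × 4800 = 4.99 × 10^6 particles/mL

4.99 × 10^6 particles/mL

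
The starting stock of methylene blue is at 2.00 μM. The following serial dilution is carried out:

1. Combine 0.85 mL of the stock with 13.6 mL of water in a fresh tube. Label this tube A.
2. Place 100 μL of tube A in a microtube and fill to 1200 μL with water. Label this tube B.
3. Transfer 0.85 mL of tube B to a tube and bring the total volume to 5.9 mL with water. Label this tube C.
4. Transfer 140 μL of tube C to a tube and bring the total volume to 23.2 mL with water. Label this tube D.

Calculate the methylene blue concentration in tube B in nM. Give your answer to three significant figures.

Step 1: 0.85 mL + 13.6 mL = 14.45 mL total → factor 14.45/0.85 = 17
Step 2: 100 μL brought to 1200 μL → factor 1200/100 = 12
Dilution factor through tube B = 17 × 12 = 204
[tube B] = 2.00 μM / 204 = 0.009804 μM = 9.80 nM

9.80 nM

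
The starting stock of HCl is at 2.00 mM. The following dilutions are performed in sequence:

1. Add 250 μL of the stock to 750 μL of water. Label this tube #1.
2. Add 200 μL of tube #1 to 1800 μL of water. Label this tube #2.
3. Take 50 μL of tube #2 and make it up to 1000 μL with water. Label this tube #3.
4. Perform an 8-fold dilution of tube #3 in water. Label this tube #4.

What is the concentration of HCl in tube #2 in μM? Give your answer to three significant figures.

Step 1: 250 μL + 750 μL = 1000 μL total → factor 1000/250 = 4
Step 2: 200 μL + 1800 μL = 2000 μL total → factor 2000/200 = 10
Dilution factor through tube #2 = 4 × 10 = 40
[tube #2] = 2.00 mM / 40 = 0.05000 mM = 50.0 μM

50.0 μM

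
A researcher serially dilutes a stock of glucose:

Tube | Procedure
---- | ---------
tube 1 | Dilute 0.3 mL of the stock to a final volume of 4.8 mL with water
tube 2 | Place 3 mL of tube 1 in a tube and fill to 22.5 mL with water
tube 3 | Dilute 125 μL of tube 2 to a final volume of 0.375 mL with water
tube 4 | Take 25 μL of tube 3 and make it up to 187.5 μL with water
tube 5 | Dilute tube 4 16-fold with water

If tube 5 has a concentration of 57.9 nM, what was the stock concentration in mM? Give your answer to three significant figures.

Step 1: 0.3 mL brought to 4.8 mL → factor 4.8/0.3 = 16
Step 2: 3 mL brought to 22.5 mL → factor 22.5/3 = 7.5
Step 3: 125 μL brought to 0.375 mL → factor 375/125 = 3
Step 4: 25 μL brought to 187.5 μL → factor 187.5/25 = 7.5
Step 5: 16-fold → factor 16
Overall dilution factor = 16 × 7.5 × 3 × 7.5 × 16 = 43200
Stock = 57.9 nM × 43200 = 2.501 × 10^6 nM = 2.50 mM

2.50 mM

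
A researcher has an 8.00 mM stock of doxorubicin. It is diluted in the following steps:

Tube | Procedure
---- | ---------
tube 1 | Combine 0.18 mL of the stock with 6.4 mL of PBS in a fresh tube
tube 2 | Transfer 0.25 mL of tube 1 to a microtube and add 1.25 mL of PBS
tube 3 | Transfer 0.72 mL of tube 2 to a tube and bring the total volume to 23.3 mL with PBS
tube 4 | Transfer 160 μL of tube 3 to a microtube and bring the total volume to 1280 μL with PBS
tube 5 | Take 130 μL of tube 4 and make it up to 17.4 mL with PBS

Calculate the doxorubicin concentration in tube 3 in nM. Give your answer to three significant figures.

Step 1: 0.18 mL + 6.4 mL = 6.58 mL total → factor 6.58/0.18 = 36.556
Step 2: 0.25 mL + 1.25 mL = 1.5 mL total → factor 1.5/0.25 = 6
Step 3: 0.72 mL brought to 23.3 mL → factor 23.3/0.72 = 32.361
Dilution factor through tube 3 = 36.556 × 6 × 32.361 = 7097.9
[tube 3] = 8.00 mM / 7097.9 = 0.001127 mM = 1.13 × 10^3 nM

1.13 × 10^3 nM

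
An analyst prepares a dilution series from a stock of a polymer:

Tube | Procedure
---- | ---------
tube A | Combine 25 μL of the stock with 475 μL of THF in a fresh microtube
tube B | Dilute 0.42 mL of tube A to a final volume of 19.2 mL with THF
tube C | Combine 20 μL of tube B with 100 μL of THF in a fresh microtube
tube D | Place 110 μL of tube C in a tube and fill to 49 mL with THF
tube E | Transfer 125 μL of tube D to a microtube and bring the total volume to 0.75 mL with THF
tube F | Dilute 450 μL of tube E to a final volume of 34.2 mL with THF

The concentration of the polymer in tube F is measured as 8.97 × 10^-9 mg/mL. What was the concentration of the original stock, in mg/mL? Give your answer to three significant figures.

10.0 mg/mL

Step 1: 25 μL + 475 μL = 500 μL total → factor 500/25 = 20
Step 2: 0.42 mL brought to 19.2 mL → factor 19.2/0.42 = 45.714
Step 3: 20 μL + 100 μL = 120 μL total → factor 120/20 = 6
Step 4: 110 μL brought to 49 mL → factor 49000/110 = 445.45
Step 5: 125 μL brought to 0.75 mL → factor 750/125 = 6
Step 6: 450 μL brought to 34.2 mL → factor 34200/450 = 76
Overall dilution factor = 20 × 45.714 × 6 × 445.45 × 6 × 76 = 1.1143 × 10^9
Stock = 8.97 × 10^-9 mg/mL × 1.1143 × 10^9 = 10.0 mg/mL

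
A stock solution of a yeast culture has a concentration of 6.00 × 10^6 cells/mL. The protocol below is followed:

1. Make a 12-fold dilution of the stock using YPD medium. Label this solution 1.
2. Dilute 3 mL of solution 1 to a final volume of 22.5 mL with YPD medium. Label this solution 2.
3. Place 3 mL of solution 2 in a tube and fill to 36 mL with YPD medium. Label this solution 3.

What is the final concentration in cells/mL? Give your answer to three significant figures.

5.56 × 10^3 cells/mL

Step 1: 12-fold → factor 12
Step 2: 3 mL brought to 22.5 mL → factor 22.5/3 = 7.5
Step 3: 3 mL brought to 36 mL → factor 36/3 = 12
Overall dilution factor = 12 × 7.5 × 12 = 1080
Final = 6.00 × 10^6 cells/mL / 1080 = 5.56 × 10^3 cells/mL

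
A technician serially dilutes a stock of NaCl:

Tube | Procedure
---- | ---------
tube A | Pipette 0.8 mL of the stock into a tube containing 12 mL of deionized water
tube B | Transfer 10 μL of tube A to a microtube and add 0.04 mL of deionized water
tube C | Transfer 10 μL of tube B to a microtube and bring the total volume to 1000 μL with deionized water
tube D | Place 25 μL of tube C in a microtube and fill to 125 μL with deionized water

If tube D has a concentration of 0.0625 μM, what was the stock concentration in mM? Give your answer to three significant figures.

Step 1: 0.8 mL + 12 mL = 12.8 mL total → factor 12.8/0.8 = 16
Step 2: 10 μL + 0.04 mL = 50 μL total → factor 50/10 = 5
Step 3: 10 μL brought to 1000 μL → factor 1000/10 = 100
Step 4: 25 μL brought to 125 μL → factor 125/25 = 5
Overall dilution factor = 16 × 5 × 100 × 5 = 40000
Stock = 0.0625 μM × 40000 = 2500 μM = 2.50 mM

2.50 mM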